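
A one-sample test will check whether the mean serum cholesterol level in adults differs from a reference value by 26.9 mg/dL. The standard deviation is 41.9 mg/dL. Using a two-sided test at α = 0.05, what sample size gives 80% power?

20

For a one-sample z-test, n = ((z_{α/2} + z_β)·σ/δ)².
z_{α/2} = 1.960 (two-sided α = 0.05); z_β = 0.842 (power 80% → β = 0.2).
n = (2.802 × 41.9 / 26.9)² = 19.05
Round up: n = 20.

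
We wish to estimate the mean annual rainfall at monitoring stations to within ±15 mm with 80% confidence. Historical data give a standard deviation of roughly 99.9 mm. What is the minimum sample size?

For a mean, the margin of error is E = z·σ/√n, so n = (zσ/E)².
At 80% confidence, z = 1.282.
n = (1.282 × 99.9 / 15)² = 72.90
Round up: n = 73.

73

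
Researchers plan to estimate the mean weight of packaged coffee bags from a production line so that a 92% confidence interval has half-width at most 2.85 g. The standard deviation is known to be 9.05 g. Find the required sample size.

For a mean, the margin of error is E = z·σ/√n, so n = (zσ/E)².
At 92% confidence, z = 1.751.
n = (1.751 × 9.05 / 2.85)² = 30.92
Round up: n = 31.

31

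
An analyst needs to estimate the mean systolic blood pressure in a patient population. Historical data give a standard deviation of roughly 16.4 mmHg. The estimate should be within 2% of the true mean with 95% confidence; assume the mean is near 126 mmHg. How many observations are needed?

163

For a mean, the margin of error is E = z·σ/√n, so n = (zσ/E)².
At 95% confidence, z = 1.960.
E = 2% of 126 = 2.52 mmHg.
n = (1.960 × 16.4 / 2.52)² = 162.70
Round up: n = 163.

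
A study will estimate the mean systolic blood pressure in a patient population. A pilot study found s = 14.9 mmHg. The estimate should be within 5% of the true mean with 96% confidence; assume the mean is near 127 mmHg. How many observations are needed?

24

For a mean, the margin of error is E = z·σ/√n, so n = (zσ/E)².
At 96% confidence, z = 2.054.
E = 5% of 127 = 6.35 mmHg.
n = (2.054 × 14.9 / 6.35)² = 23.23
Round up: n = 24.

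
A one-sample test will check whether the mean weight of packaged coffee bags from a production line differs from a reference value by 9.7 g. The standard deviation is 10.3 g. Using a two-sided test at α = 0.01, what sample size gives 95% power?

For a one-sample z-test, n = ((z_{α/2} + z_β)·σ/δ)².
z_{α/2} = 2.576 (two-sided α = 0.01); z_β = 1.645 (power 95% → β = 0.05).
n = (4.221 × 10.3 / 9.7)² = 20.09
Round up: n = 21.

21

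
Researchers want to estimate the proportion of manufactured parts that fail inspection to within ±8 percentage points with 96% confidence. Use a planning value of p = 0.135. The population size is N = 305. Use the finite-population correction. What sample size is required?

For a proportion with margin E = 0.08 at 96% confidence, z = 2.054.
n = p̂(1−p̂)(z/E)² = 0.135 × 0.865 × (2.054/0.08)² = 76.98 — call this n₀.
Finite-population correction with N = 305: n = n₀ / (1 + (n₀−1)/N) = 76.98 / 1.249 = 61.63
Round up: n = 62.

62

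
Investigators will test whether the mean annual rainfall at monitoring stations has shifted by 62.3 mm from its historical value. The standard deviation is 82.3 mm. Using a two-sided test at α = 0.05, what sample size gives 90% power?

19

For a one-sample z-test, n = ((z_{α/2} + z_β)·σ/δ)².
z_{α/2} = 1.960 (two-sided α = 0.05); z_β = 1.282 (power 90% → β = 0.1).
n = (3.242 × 82.3 / 62.3)² = 18.34
Round up: n = 19.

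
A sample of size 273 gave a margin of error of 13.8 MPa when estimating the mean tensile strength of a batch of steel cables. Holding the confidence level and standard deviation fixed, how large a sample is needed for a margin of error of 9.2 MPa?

Margin of error scales as 1/√n, so n₂ = n₁·(E₁/E₂)².
n₂ = 273 × (13.8/9.2)² = 273 × 2.25 = 614.25
Round up: n₂ = 615.

n = 615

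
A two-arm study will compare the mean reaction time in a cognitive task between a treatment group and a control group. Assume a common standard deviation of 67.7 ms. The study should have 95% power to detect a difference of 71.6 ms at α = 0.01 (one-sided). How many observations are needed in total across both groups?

58 total

For two equal groups, n per group = 2·((z_α + z_β)·σ/δ)².
z_α = 2.326; z_β = 1.645 (power 95%).
n = 2 × (3.971 × 67.7 / 71.6)² = 2 × 14.10 = 28.20
Round up: n = 29 per group.
Total across both groups: 2 × 29 = 58.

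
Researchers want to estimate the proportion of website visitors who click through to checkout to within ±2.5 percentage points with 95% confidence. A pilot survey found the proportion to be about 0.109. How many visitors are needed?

For a proportion with margin E = 0.025 at 95% confidence, z = 1.960.
n = p̂(1−p̂)(z/E)² = 0.109 × 0.891 × (1.960/0.025)² = 596.95
Round up: n = 597.

n = 597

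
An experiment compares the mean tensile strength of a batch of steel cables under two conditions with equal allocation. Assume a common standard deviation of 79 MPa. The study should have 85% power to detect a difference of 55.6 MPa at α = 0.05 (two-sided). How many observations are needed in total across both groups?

74 total

For two equal groups, n per group = 2·((z_{α/2} + z_β)·σ/δ)².
z_{α/2} = 1.960; z_β = 1.036 (power 85%).
n = 2 × (2.996 × 79 / 55.6)² = 2 × 18.12 = 36.24
Round up: n = 37 per group.
Total across both groups: 2 × 37 = 74.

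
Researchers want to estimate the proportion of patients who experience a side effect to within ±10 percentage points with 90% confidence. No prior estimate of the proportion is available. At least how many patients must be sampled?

68

For a proportion with margin E = 0.1 at 90% confidence, z = 1.645.
With no prior estimate, use p = 0.5, which maximizes p(1−p) at 0.25.
n = 0.25 × (z/E)² = 0.25 × (1.645/0.1)² = 67.65
Round up: n = 68.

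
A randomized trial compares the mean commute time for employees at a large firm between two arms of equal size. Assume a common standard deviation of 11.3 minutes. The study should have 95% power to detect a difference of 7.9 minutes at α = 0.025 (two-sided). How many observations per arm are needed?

62 per group

For two equal groups, n per group = 2·((z_{α/2} + z_β)·σ/δ)².
z_{α/2} = 2.241; z_β = 1.645 (power 95%).
n = 2 × (3.886 × 11.3 / 7.9)² = 2 × 30.90 = 61.80
Round up: n = 62 per group.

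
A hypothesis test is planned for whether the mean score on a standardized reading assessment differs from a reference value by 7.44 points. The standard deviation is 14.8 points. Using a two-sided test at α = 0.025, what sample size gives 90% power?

For a one-sample z-test, n = ((z_{α/2} + z_β)·σ/δ)².
z_{α/2} = 2.241 (two-sided α = 0.025); z_β = 1.282 (power 90% → β = 0.1).
n = (3.523 × 14.8 / 7.44)² = 49.11
Round up: n = 50.

n = 50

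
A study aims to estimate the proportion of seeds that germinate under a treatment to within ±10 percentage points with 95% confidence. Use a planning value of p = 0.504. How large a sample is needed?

For a proportion with margin E = 0.1 at 95% confidence, z = 1.960.
n = p̂(1−p̂)(z/E)² = 0.504 × 0.496 × (1.960/0.1)² = 96.03
Round up: n = 97.

n = 97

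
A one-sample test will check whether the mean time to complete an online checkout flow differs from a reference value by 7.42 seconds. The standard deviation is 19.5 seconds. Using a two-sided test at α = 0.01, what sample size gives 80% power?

For a one-sample z-test, n = ((z_{α/2} + z_β)·σ/δ)².
z_{α/2} = 2.576 (two-sided α = 0.01); z_β = 0.842 (power 80% → β = 0.2).
n = (3.418 × 19.5 / 7.42)² = 80.69
Round up: n = 81.

n = 81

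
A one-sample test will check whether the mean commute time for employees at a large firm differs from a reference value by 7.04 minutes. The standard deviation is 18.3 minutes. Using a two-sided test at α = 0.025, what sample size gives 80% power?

For a one-sample z-test, n = ((z_{α/2} + z_β)·σ/δ)².
z_{α/2} = 2.241 (two-sided α = 0.025); z_β = 0.842 (power 80% → β = 0.2).
n = (3.083 × 18.3 / 7.04)² = 64.22
Round up: n = 65.

65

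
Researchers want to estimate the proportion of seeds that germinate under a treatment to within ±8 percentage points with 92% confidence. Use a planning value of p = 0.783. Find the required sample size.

82

For a proportion with margin E = 0.08 at 92% confidence, z = 1.751.
n = p̂(1−p̂)(z/E)² = 0.783 × 0.217 × (1.751/0.08)² = 81.40
Round up: n = 82.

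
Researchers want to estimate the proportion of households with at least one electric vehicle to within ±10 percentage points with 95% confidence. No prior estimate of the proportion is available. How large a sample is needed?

For a proportion with margin E = 0.1 at 95% confidence, z = 1.960.
With no prior estimate, use p = 0.5, which maximizes p(1−p) at 0.25.
n = 0.25 × (z/E)² = 0.25 × (1.960/0.1)² = 96.04
Round up: n = 97.

97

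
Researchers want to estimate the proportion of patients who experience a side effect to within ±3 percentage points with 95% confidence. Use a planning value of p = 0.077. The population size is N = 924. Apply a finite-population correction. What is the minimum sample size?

n = 229

For a proportion with margin E = 0.03 at 95% confidence, z = 1.960.
n = p̂(1−p̂)(z/E)² = 0.077 × 0.923 × (1.960/0.03)² = 303.36 — call this n₀.
Finite-population correction with N = 924: n = n₀ / (1 + (n₀−1)/N) = 303.36 / 1.327 = 228.61
Round up: n = 229.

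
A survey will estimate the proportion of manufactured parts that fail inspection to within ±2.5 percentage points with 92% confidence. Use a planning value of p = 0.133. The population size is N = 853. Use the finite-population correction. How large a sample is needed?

n = 341

For a proportion with margin E = 0.025 at 92% confidence, z = 1.751.
n = p̂(1−p̂)(z/E)² = 0.133 × 0.867 × (1.751/0.025)² = 565.67 — call this n₀.
Finite-population correction with N = 853: n = n₀ / (1 + (n₀−1)/N) = 565.67 / 1.662 = 340.35
Round up: n = 341.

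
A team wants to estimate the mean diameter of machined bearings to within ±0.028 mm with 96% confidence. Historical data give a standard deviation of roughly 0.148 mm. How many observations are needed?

n = 118

For a mean, the margin of error is E = z·σ/√n, so n = (zσ/E)².
At 96% confidence, z = 2.054.
n = (2.054 × 0.148 / 0.028)² = 117.87
Round up: n = 118.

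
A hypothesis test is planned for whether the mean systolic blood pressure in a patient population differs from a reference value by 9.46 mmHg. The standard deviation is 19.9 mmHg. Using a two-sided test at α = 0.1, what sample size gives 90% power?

38

For a one-sample z-test, n = ((z_{α/2} + z_β)·σ/δ)².
z_{α/2} = 1.645 (two-sided α = 0.1); z_β = 1.282 (power 90% → β = 0.1).
n = (2.927 × 19.9 / 9.46)² = 37.91
Round up: n = 38.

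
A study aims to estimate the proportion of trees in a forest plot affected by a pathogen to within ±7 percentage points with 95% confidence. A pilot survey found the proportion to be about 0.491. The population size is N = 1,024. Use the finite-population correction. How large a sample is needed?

For a proportion with margin E = 0.07 at 95% confidence, z = 1.960.
n = p̂(1−p̂)(z/E)² = 0.491 × 0.509 × (1.960/0.07)² = 195.94 — call this n₀.
Finite-population correction with N = 1,024: n = n₀ / (1 + (n₀−1)/N) = 195.94 / 1.19 = 164.66
Round up: n = 165.

165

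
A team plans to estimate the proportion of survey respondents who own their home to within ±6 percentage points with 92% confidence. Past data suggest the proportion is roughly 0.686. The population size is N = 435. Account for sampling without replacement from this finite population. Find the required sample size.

130

For a proportion with margin E = 0.06 at 92% confidence, z = 1.751.
n = p̂(1−p̂)(z/E)² = 0.686 × 0.314 × (1.751/0.06)² = 183.45 — call this n₀.
Finite-population correction with N = 435: n = n₀ / (1 + (n₀−1)/N) = 183.45 / 1.419 = 129.28
Round up: n = 130.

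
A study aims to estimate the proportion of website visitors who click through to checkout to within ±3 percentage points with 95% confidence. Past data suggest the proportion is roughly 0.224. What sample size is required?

742

For a proportion with margin E = 0.03 at 95% confidence, z = 1.960.
n = p̂(1−p̂)(z/E)² = 0.224 × 0.776 × (1.960/0.03)² = 741.96
Round up: n = 742.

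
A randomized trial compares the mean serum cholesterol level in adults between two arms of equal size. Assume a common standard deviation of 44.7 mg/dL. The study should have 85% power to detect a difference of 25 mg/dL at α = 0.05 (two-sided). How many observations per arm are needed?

For two equal groups, n per group = 2·((z_{α/2} + z_β)·σ/δ)².
z_{α/2} = 1.960; z_β = 1.036 (power 85%).
n = 2 × (2.996 × 44.7 / 25)² = 2 × 28.70 = 57.40
Round up: n = 58 per group.

58 per group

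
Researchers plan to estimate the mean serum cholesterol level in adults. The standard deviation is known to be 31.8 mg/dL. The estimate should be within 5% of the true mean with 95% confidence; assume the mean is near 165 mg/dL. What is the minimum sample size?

For a mean, the margin of error is E = z·σ/√n, so n = (zσ/E)².
At 95% confidence, z = 1.960.
E = 5% of 165 = 8.25 mg/dL.
n = (1.960 × 31.8 / 8.25)² = 57.08
Round up: n = 58.

n = 58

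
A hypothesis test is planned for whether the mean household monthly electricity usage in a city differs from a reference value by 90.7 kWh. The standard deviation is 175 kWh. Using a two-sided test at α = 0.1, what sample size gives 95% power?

For a one-sample z-test, n = ((z_{α/2} + z_β)·σ/δ)².
z_{α/2} = 1.645 (two-sided α = 0.1); z_β = 1.645 (power 95% → β = 0.05).
n = (3.290 × 175 / 90.7)² = 40.30
Round up: n = 41.

n = 41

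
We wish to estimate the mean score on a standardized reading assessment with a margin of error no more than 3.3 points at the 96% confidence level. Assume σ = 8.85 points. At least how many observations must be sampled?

For a mean, the margin of error is E = z·σ/√n, so n = (zσ/E)².
At 96% confidence, z = 2.054.
n = (2.054 × 8.85 / 3.3)² = 30.34
Round up: n = 31.

31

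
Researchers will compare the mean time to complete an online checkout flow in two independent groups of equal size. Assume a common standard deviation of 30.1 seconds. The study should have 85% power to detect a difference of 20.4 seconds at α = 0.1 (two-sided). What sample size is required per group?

For two equal groups, n per group = 2·((z_{α/2} + z_β)·σ/δ)².
z_{α/2} = 1.645; z_β = 1.036 (power 85%).
n = 2 × (2.681 × 30.1 / 20.4)² = 2 × 15.65 = 31.30
Round up: n = 32 per group.

32 per group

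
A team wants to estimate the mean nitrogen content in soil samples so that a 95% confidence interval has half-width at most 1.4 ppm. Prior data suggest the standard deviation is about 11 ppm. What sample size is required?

For a mean, the margin of error is E = z·σ/√n, so n = (zσ/E)².
At 95% confidence, z = 1.960.
n = (1.960 × 11 / 1.4)² = 237.16
Round up: n = 238.

238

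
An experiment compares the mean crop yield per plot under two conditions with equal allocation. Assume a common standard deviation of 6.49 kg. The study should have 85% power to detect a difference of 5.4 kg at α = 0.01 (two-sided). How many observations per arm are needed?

38 per group

For two equal groups, n per group = 2·((z_{α/2} + z_β)·σ/δ)².
z_{α/2} = 2.576; z_β = 1.036 (power 85%).
n = 2 × (3.612 × 6.49 / 5.4)² = 2 × 18.85 = 37.70
Round up: n = 38 per group.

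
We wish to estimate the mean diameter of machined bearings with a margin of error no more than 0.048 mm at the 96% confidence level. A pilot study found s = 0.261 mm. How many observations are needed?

For a mean, the margin of error is E = z·σ/√n, so n = (zσ/E)².
At 96% confidence, z = 2.054.
n = (2.054 × 0.261 / 0.048)² = 124.74
Round up: n = 125.

n = 125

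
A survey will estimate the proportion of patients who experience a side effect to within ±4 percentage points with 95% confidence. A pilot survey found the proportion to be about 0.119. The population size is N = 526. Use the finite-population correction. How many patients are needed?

171

For a proportion with margin E = 0.04 at 95% confidence, z = 1.960.
n = p̂(1−p̂)(z/E)² = 0.119 × 0.881 × (1.960/0.04)² = 251.72 — call this n₀.
Finite-population correction with N = 526: n = n₀ / (1 + (n₀−1)/N) = 251.72 / 1.477 = 170.43
Round up: n = 171.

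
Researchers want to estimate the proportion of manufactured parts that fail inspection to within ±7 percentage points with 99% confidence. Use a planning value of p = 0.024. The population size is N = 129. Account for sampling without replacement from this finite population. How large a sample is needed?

For a proportion with margin E = 0.07 at 99% confidence, z = 2.576.
n = p̂(1−p̂)(z/E)² = 0.024 × 0.976 × (2.576/0.07)² = 31.72 — call this n₀.
Finite-population correction with N = 129: n = n₀ / (1 + (n₀−1)/N) = 31.72 / 1.238 = 25.62
Round up: n = 26.

n = 26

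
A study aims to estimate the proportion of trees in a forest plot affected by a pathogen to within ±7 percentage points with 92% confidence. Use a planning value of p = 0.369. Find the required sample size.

For a proportion with margin E = 0.07 at 92% confidence, z = 1.751.
n = p̂(1−p̂)(z/E)² = 0.369 × 0.631 × (1.751/0.07)² = 145.69
Round up: n = 146.

146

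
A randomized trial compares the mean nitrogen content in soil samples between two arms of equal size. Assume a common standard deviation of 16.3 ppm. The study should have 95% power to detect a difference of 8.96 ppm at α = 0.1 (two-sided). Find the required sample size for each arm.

For two equal groups, n per group = 2·((z_{α/2} + z_β)·σ/δ)².
z_{α/2} = 1.645; z_β = 1.645 (power 95%).
n = 2 × (3.290 × 16.3 / 8.96)² = 2 × 35.82 = 71.64
Round up: n = 72 per group.

72 per group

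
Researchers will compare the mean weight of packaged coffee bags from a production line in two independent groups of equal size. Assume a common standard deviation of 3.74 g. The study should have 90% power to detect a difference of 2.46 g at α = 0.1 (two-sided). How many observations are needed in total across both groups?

For two equal groups, n per group = 2·((z_{α/2} + z_β)·σ/δ)².
z_{α/2} = 1.645; z_β = 1.282 (power 90%).
n = 2 × (2.927 × 3.74 / 2.46)² = 2 × 19.80 = 39.60
Round up: n = 40 per group.
Total across both groups: 2 × 40 = 80.

80 total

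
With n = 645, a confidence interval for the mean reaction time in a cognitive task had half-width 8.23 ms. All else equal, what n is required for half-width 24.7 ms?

n = 72

Margin of error scales as 1/√n, so n₂ = n₁·(E₁/E₂)².
n₂ = 645 × (8.23/24.7)² = 645 × 0.111 = 71.59
Round up: n₂ = 72.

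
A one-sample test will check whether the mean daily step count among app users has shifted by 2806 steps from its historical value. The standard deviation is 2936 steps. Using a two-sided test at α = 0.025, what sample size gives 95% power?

For a one-sample z-test, n = ((z_{α/2} + z_β)·σ/δ)².
z_{α/2} = 2.241 (two-sided α = 0.025); z_β = 1.645 (power 95% → β = 0.05).
n = (3.886 × 2936 / 2806)² = 16.53
Round up: n = 17.

17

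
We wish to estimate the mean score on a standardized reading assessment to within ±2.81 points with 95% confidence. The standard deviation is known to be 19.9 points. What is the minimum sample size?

For a mean, the margin of error is E = z·σ/√n, so n = (zσ/E)².
At 95% confidence, z = 1.960.
n = (1.960 × 19.9 / 2.81)² = 192.67
Round up: n = 193.

193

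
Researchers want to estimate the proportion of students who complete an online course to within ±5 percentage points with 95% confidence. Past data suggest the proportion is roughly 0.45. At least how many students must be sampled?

For a proportion with margin E = 0.05 at 95% confidence, z = 1.960.
n = p̂(1−p̂)(z/E)² = 0.45 × 0.55 × (1.960/0.05)² = 380.32
Round up: n = 381.

381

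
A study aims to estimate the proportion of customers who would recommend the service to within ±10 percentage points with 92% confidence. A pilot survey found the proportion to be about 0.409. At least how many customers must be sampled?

n = 75

For a proportion with margin E = 0.1 at 92% confidence, z = 1.751.
n = p̂(1−p̂)(z/E)² = 0.409 × 0.591 × (1.751/0.1)² = 74.11
Round up: n = 75.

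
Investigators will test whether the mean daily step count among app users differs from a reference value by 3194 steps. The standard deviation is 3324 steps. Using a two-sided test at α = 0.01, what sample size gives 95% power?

For a one-sample z-test, n = ((z_{α/2} + z_β)·σ/δ)².
z_{α/2} = 2.576 (two-sided α = 0.01); z_β = 1.645 (power 95% → β = 0.05).
n = (4.221 × 3324 / 3194)² = 19.30
Round up: n = 20.

20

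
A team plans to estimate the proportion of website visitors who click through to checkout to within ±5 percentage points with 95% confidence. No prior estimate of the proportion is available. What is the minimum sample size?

For a proportion with margin E = 0.05 at 95% confidence, z = 1.960.
With no prior estimate, use p = 0.5, which maximizes p(1−p) at 0.25.
n = 0.25 × (z/E)² = 0.25 × (1.960/0.05)² = 384.16
Round up: n = 385.

385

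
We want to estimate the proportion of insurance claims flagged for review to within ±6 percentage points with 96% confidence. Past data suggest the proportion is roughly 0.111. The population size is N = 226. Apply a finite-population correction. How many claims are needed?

For a proportion with margin E = 0.06 at 96% confidence, z = 2.054.
n = p̂(1−p̂)(z/E)² = 0.111 × 0.889 × (2.054/0.06)² = 115.64 — call this n₀.
Finite-population correction with N = 226: n = n₀ / (1 + (n₀−1)/N) = 115.64 / 1.507 = 76.74
Round up: n = 77.

n = 77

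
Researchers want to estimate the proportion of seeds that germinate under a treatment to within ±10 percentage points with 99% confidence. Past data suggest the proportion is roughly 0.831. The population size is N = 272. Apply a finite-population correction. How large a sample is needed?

For a proportion with margin E = 0.1 at 99% confidence, z = 2.576.
n = p̂(1−p̂)(z/E)² = 0.831 × 0.169 × (2.576/0.1)² = 93.19 — call this n₀.
Finite-population correction with N = 272: n = n₀ / (1 + (n₀−1)/N) = 93.19 / 1.339 = 69.60
Round up: n = 70.

70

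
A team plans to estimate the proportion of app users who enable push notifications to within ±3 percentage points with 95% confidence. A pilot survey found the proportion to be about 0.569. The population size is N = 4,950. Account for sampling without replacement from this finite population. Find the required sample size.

865

For a proportion with margin E = 0.03 at 95% confidence, z = 1.960.
n = p̂(1−p̂)(z/E)² = 0.569 × 0.431 × (1.960/0.03)² = 1046.79 — call this n₀.
Finite-population correction with N = 4,950: n = n₀ / (1 + (n₀−1)/N) = 1046.79 / 1.211 = 864.40
Round up: n = 865.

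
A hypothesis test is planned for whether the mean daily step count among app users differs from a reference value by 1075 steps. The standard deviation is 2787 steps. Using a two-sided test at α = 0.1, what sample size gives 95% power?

For a one-sample z-test, n = ((z_{α/2} + z_β)·σ/δ)².
z_{α/2} = 1.645 (two-sided α = 0.1); z_β = 1.645 (power 95% → β = 0.05).
n = (3.290 × 2787 / 1075)² = 72.75
Round up: n = 73.

73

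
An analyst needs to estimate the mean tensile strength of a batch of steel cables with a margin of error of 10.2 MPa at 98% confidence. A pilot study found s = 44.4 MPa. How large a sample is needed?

For a mean, the margin of error is E = z·σ/√n, so n = (zσ/E)².
At 98% confidence, z = 2.326.
n = (2.326 × 44.4 / 10.2)² = 102.51
Round up: n = 103.

103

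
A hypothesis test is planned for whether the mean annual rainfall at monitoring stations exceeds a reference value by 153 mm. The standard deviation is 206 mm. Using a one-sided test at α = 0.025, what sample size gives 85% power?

For a one-sample z-test, n = ((z_α + z_β)·σ/δ)².
z_α = 1.960 (one-sided α = 0.025); z_β = 1.036 (power 85% → β = 0.15).
n = (2.996 × 206 / 153)² = 16.27
Round up: n = 17.

n = 17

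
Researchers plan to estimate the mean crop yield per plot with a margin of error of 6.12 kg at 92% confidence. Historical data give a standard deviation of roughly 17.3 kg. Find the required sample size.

For a mean, the margin of error is E = z·σ/√n, so n = (zσ/E)².
At 92% confidence, z = 1.751.
n = (1.751 × 17.3 / 6.12)² = 24.50
Round up: n = 25.

25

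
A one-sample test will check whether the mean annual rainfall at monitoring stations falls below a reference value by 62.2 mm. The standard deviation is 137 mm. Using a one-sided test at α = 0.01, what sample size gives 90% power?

For a one-sample z-test, n = ((z_α + z_β)·σ/δ)².
z_α = 2.326 (one-sided α = 0.01); z_β = 1.282 (power 90% → β = 0.1).
n = (3.608 × 137 / 62.2)² = 63.15
Round up: n = 64.

64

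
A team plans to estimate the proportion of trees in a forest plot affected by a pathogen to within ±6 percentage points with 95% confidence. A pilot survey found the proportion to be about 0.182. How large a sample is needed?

For a proportion with margin E = 0.06 at 95% confidence, z = 1.960.
n = p̂(1−p̂)(z/E)² = 0.182 × 0.818 × (1.960/0.06)² = 158.87
Round up: n = 159.

159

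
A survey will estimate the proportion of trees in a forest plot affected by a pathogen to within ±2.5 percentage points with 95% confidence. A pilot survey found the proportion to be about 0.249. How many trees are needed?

For a proportion with margin E = 0.025 at 95% confidence, z = 1.960.
n = p̂(1−p̂)(z/E)² = 0.249 × 0.751 × (1.960/0.025)² = 1149.40
Round up: n = 1150.

1150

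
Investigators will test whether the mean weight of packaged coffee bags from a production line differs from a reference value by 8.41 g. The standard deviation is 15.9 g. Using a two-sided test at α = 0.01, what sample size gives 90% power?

54

For a one-sample z-test, n = ((z_{α/2} + z_β)·σ/δ)².
z_{α/2} = 2.576 (two-sided α = 0.01); z_β = 1.282 (power 90% → β = 0.1).
n = (3.858 × 15.9 / 8.41)² = 53.20
Round up: n = 54.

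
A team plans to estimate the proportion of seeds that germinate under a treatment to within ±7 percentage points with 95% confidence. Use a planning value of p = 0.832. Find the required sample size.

For a proportion with margin E = 0.07 at 95% confidence, z = 1.960.
n = p̂(1−p̂)(z/E)² = 0.832 × 0.168 × (1.960/0.07)² = 109.58
Round up: n = 110.

110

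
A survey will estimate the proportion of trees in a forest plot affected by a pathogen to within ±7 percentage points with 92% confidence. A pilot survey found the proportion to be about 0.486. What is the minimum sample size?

157

For a proportion with margin E = 0.07 at 92% confidence, z = 1.751.
n = p̂(1−p̂)(z/E)² = 0.486 × 0.514 × (1.751/0.07)² = 156.31
Round up: n = 157.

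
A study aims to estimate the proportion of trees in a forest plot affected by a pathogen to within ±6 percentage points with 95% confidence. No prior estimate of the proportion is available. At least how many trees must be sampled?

267

For a proportion with margin E = 0.06 at 95% confidence, z = 1.960.
With no prior estimate, use p = 0.5, which maximizes p(1−p) at 0.25.
n = 0.25 × (z/E)² = 0.25 × (1.960/0.06)² = 266.78
Round up: n = 267.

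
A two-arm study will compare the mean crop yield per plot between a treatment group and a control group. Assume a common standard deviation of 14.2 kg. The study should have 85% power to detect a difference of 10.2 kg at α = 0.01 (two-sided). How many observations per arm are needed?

51 per group

For two equal groups, n per group = 2·((z_{α/2} + z_β)·σ/δ)².
z_{α/2} = 2.576; z_β = 1.036 (power 85%).
n = 2 × (3.612 × 14.2 / 10.2)² = 2 × 25.29 = 50.58
Round up: n = 51 per group.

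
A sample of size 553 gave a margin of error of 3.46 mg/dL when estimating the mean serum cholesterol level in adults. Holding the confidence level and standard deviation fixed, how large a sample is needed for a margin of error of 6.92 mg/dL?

139

Margin of error scales as 1/√n, so n₂ = n₁·(E₁/E₂)².
n₂ = 553 × (3.46/6.92)² = 553 × 0.25 = 138.25
Round up: n₂ = 139.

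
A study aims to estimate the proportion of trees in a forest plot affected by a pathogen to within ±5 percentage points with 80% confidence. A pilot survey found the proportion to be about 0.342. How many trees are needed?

For a proportion with margin E = 0.05 at 80% confidence, z = 1.282.
n = p̂(1−p̂)(z/E)² = 0.342 × 0.658 × (1.282/0.05)² = 147.94
Round up: n = 148.

n = 148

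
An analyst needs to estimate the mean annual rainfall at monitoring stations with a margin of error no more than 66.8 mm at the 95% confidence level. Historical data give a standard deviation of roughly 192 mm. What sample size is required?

For a mean, the margin of error is E = z·σ/√n, so n = (zσ/E)².
At 95% confidence, z = 1.960.
n = (1.960 × 192 / 66.8)² = 31.74
Round up: n = 32.

32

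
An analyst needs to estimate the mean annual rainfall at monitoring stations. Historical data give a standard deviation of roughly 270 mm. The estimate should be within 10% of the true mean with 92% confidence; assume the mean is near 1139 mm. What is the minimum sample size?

For a mean, the margin of error is E = z·σ/√n, so n = (zσ/E)².
At 92% confidence, z = 1.751.
E = 10% of 1139 = 113.9 mm.
n = (1.751 × 270 / 113.9)² = 17.23
Round up: n = 18.

18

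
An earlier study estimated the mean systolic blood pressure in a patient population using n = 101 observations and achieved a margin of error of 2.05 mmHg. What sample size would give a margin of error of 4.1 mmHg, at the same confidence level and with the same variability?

Margin of error scales as 1/√n, so n₂ = n₁·(E₁/E₂)².
n₂ = 101 × (2.05/4.1)² = 101 × 0.25 = 25.25
Round up: n₂ = 26.

26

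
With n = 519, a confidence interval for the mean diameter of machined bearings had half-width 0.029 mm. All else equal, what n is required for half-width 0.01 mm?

Margin of error scales as 1/√n, so n₂ = n₁·(E₁/E₂)².
n₂ = 519 × (0.029/0.01)² = 519 × 8.41 = 4364.79
Round up: n₂ = 4365.

n = 4365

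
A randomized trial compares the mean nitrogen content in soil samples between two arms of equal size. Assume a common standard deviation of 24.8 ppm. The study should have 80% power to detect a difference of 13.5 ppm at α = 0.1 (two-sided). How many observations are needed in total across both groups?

For two equal groups, n per group = 2·((z_{α/2} + z_β)·σ/δ)².
z_{α/2} = 1.645; z_β = 0.842 (power 80%).
n = 2 × (2.487 × 24.8 / 13.5)² = 2 × 20.87 = 41.74
Round up: n = 42 per group.
Total across both groups: 2 × 42 = 84.

84 total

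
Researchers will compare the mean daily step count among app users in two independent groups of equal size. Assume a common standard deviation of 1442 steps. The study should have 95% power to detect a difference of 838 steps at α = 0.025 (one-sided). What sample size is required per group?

77 per group

For two equal groups, n per group = 2·((z_α + z_β)·σ/δ)².
z_α = 1.960; z_β = 1.645 (power 95%).
n = 2 × (3.605 × 1442 / 838)² = 2 × 38.48 = 76.96
Round up: n = 77 per group.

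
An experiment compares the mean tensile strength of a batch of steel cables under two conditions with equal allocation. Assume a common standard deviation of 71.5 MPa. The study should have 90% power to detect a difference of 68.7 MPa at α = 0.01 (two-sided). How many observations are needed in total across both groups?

For two equal groups, n per group = 2·((z_{α/2} + z_β)·σ/δ)².
z_{α/2} = 2.576; z_β = 1.282 (power 90%).
n = 2 × (3.858 × 71.5 / 68.7)² = 2 × 16.12 = 32.24
Round up: n = 33 per group.
Total across both groups: 2 × 33 = 66.

66 total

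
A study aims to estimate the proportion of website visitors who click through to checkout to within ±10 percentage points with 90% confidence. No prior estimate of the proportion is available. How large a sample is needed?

For a proportion with margin E = 0.1 at 90% confidence, z = 1.645.
With no prior estimate, use p = 0.5, which maximizes p(1−p) at 0.25.
n = 0.25 × (z/E)² = 0.25 × (1.645/0.1)² = 67.65
Round up: n = 68.

n = 68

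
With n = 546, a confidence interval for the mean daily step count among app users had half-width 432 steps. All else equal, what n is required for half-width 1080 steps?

88

Margin of error scales as 1/√n, so n₂ = n₁·(E₁/E₂)².
n₂ = 546 × (432/1080)² = 546 × 0.16 = 87.36
Round up: n₂ = 88.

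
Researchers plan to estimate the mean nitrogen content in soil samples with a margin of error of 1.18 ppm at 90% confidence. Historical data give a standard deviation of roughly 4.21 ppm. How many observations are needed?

For a mean, the margin of error is E = z·σ/√n, so n = (zσ/E)².
At 90% confidence, z = 1.645.
n = (1.645 × 4.21 / 1.18)² = 34.45
Round up: n = 35.

35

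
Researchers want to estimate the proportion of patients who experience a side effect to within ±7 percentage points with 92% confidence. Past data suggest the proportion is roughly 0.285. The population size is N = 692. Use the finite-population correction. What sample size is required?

For a proportion with margin E = 0.07 at 92% confidence, z = 1.751.
n = p̂(1−p̂)(z/E)² = 0.285 × 0.715 × (1.751/0.07)² = 127.50 — call this n₀.
Finite-population correction with N = 692: n = n₀ / (1 + (n₀−1)/N) = 127.50 / 1.183 = 107.78
Round up: n = 108.

108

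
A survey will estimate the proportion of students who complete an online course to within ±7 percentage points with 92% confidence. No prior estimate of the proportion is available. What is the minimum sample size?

157

For a proportion with margin E = 0.07 at 92% confidence, z = 1.751.
With no prior estimate, use p = 0.5, which maximizes p(1−p) at 0.25.
n = 0.25 × (z/E)² = 0.25 × (1.751/0.07)² = 156.43
Round up: n = 157.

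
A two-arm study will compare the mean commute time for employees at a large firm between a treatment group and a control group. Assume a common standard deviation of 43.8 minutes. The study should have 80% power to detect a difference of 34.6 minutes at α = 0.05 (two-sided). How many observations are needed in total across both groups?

52 total

For two equal groups, n per group = 2·((z_{α/2} + z_β)·σ/δ)².
z_{α/2} = 1.960; z_β = 0.842 (power 80%).
n = 2 × (2.802 × 43.8 / 34.6)² = 2 × 12.58 = 25.16
Round up: n = 26 per group.
Total across both groups: 2 × 26 = 52.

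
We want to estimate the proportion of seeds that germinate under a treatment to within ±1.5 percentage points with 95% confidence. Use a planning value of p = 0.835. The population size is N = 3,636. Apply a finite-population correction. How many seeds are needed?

1429

For a proportion with margin E = 0.015 at 95% confidence, z = 1.960.
n = p̂(1−p̂)(z/E)² = 0.835 × 0.165 × (1.960/0.015)² = 2352.34 — call this n₀.
Finite-population correction with N = 3,636: n = n₀ / (1 + (n₀−1)/N) = 2352.34 / 1.647 = 1428.26
Round up: n = 1429.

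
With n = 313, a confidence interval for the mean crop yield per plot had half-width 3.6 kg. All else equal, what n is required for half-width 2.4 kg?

n = 705

Margin of error scales as 1/√n, so n₂ = n₁·(E₁/E₂)².
n₂ = 313 × (3.6/2.4)² = 313 × 2.25 = 704.25
Round up: n₂ = 705.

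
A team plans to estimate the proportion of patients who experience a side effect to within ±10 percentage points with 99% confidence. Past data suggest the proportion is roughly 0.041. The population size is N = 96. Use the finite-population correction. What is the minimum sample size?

n = 21

For a proportion with margin E = 0.1 at 99% confidence, z = 2.576.
n = p̂(1−p̂)(z/E)² = 0.041 × 0.959 × (2.576/0.1)² = 26.09 — call this n₀.
Finite-population correction with N = 96: n = n₀ / (1 + (n₀−1)/N) = 26.09 / 1.261 = 20.69
Round up: n = 21.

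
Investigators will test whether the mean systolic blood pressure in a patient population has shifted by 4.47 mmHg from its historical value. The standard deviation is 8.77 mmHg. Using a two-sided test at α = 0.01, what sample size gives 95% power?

For a one-sample z-test, n = ((z_{α/2} + z_β)·σ/δ)².
z_{α/2} = 2.576 (two-sided α = 0.01); z_β = 1.645 (power 95% → β = 0.05).
n = (4.221 × 8.77 / 4.47)² = 68.58
Round up: n = 69.

69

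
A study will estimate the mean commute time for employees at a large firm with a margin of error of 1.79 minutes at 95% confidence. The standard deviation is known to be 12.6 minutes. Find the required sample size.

191

For a mean, the margin of error is E = z·σ/√n, so n = (zσ/E)².
At 95% confidence, z = 1.960.
n = (1.960 × 12.6 / 1.79)² = 190.35
Round up: n = 191.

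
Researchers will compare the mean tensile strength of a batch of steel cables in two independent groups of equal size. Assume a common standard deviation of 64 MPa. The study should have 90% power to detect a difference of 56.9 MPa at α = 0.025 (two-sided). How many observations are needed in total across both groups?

64 total

For two equal groups, n per group = 2·((z_{α/2} + z_β)·σ/δ)².
z_{α/2} = 2.241; z_β = 1.282 (power 90%).
n = 2 × (3.523 × 64 / 56.9)² = 2 × 15.70 = 31.40
Round up: n = 32 per group.
Total across both groups: 2 × 32 = 64.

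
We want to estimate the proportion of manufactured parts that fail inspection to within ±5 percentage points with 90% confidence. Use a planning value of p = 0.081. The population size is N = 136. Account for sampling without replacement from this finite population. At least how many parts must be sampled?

n = 51

For a proportion with margin E = 0.05 at 90% confidence, z = 1.645.
n = p̂(1−p̂)(z/E)² = 0.081 × 0.919 × (1.645/0.05)² = 80.57 — call this n₀.
Finite-population correction with N = 136: n = n₀ / (1 + (n₀−1)/N) = 80.57 / 1.585 = 50.83
Round up: n = 51.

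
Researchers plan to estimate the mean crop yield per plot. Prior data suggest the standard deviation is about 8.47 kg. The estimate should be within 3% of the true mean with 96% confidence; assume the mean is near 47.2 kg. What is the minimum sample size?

151

For a mean, the margin of error is E = z·σ/√n, so n = (zσ/E)².
At 96% confidence, z = 2.054.
E = 3% of 47.2 = 1.416 kg.
n = (2.054 × 8.47 / 1.416)² = 150.95
Round up: n = 151.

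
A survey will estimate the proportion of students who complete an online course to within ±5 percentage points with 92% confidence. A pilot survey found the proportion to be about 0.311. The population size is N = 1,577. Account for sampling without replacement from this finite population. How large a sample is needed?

n = 226

For a proportion with margin E = 0.05 at 92% confidence, z = 1.751.
n = p̂(1−p̂)(z/E)² = 0.311 × 0.689 × (1.751/0.05)² = 262.79 — call this n₀.
Finite-population correction with N = 1,577: n = n₀ / (1 + (n₀−1)/N) = 262.79 / 1.166 = 225.38
Round up: n = 226.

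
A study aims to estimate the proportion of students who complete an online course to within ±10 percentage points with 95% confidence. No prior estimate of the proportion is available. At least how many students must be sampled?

97

For a proportion with margin E = 0.1 at 95% confidence, z = 1.960.
With no prior estimate, use p = 0.5, which maximizes p(1−p) at 0.25.
n = 0.25 × (z/E)² = 0.25 × (1.960/0.1)² = 96.04
Round up: n = 97.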